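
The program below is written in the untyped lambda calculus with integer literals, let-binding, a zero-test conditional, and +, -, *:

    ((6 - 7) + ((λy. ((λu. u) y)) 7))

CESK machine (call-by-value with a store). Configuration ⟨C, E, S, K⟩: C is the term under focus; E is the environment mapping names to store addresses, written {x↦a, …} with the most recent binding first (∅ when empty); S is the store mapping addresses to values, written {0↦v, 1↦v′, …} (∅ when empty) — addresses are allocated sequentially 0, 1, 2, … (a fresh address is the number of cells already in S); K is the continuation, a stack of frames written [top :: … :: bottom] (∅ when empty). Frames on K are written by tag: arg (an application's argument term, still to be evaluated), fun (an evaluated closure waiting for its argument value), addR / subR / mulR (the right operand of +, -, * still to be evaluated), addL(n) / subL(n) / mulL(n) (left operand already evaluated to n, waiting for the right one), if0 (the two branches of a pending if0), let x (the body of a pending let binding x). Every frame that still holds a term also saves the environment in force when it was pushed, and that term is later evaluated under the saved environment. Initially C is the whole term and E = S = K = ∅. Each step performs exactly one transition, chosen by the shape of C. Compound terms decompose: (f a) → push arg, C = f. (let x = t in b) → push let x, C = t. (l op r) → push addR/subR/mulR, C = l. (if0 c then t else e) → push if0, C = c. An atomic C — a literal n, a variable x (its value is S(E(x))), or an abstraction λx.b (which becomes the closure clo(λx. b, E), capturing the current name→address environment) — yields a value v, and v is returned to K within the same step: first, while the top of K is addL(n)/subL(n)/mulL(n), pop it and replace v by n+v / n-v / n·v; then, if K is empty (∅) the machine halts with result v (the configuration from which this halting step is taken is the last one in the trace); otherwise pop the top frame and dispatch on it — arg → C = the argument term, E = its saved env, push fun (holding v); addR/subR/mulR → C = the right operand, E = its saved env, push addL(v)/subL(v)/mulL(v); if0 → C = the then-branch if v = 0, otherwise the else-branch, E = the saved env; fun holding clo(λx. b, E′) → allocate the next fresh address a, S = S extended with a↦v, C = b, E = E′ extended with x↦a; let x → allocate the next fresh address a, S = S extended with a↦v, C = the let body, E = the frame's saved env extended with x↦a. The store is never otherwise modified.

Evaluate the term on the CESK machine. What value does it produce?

0. [C=((6 - 7) + ((λy. ((λu. u) y)) 7)) | E=∅ | S=∅ | K=∅]
1. [C=(6 - 7) | E=∅ | S=∅ | K=[addR]]
2. [C=6 | E=∅ | S=∅ | K=[subR :: addR]]
3. [C=7 | E=∅ | S=∅ | K=[subL(6) :: addR]]
4. [C=((λy. ((λu. u) y)) 7) | E=∅ | S=∅ | K=[addL(-1)]]
5. [C=(λy. ((λu. u) y)) | E=∅ | S=∅ | K=[arg :: addL(-1)]]
6. [C=7 | E=∅ | S=∅ | K=[fun :: addL(-1)]]
7. [C=((λu. u) y) | E={y↦0} | S={0↦7} | K=[addL(-1)]]
8. [C=(λu. u) | E={y↦0} | S={0↦7} | K=[arg :: addL(-1)]]
9. [C=y | E={y↦0} | S={0↦7} | K=[fun :: addL(-1)]]
10. [C=u | E={u↦1, y↦0} | S={0↦7, 1↦7} | K=[addL(-1)]]
→ final value 6

Answer: 6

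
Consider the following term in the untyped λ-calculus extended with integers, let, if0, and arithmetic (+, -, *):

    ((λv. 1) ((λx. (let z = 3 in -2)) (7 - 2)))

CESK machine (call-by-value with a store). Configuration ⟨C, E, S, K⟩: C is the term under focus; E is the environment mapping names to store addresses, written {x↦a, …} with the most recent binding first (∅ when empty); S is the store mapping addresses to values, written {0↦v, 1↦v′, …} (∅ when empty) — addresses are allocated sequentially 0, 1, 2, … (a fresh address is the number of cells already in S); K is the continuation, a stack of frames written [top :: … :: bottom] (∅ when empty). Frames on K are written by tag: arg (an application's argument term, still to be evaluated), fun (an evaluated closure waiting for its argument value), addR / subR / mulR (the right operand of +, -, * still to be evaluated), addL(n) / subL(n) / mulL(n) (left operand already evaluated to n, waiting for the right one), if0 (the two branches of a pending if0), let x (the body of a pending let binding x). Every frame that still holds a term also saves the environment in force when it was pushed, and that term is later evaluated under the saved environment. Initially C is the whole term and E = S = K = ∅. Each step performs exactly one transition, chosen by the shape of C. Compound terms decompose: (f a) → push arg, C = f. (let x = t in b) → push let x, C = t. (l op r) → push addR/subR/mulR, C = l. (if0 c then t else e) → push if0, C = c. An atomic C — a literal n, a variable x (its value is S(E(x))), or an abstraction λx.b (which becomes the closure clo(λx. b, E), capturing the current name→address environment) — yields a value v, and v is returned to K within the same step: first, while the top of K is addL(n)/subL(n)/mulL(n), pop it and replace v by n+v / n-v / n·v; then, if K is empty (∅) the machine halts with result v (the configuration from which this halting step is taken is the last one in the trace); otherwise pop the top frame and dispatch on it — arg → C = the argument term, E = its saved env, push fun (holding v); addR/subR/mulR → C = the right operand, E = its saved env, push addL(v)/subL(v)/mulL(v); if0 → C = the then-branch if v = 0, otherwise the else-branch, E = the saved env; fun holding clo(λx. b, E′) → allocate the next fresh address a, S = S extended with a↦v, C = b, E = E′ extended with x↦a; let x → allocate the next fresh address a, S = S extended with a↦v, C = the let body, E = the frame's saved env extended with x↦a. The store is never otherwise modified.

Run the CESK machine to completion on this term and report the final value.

step 0: [C=((λv. 1) ((λx. (let z = 3 in -2)) (7 - 2))) | E=∅ | S=∅ | K=∅]
step 1: [C=(λv. 1) | E=∅ | S=∅ | K=[arg]]
step 2: [C=((λx. (let z = 3 in -2)) (7 - 2)) | E=∅ | S=∅ | K=[fun]]
step 3: [C=(λx. (let z = 3 in -2)) | E=∅ | S=∅ | K=[arg :: fun]]
step 4: [C=(7 - 2) | E=∅ | S=∅ | K=[fun :: fun]]
step 5: [C=7 | E=∅ | S=∅ | K=[subR :: fun :: fun]]
step 6: [C=2 | E=∅ | S=∅ | K=[subL(7) :: fun :: fun]]
step 7: [C=(let z = 3 in -2) | E={x↦0} | S={0↦5} | K=[fun]]
step 8: [C=3 | E={x↦0} | S={0↦5} | K=[let z :: fun]]
step 9: [C=-2 | E={z↦1, x↦0} | S={0↦5, 1↦3} | K=[fun]]
step 10: [C=1 | E={v↦2} | S={0↦5, 1↦3, 2↦-2} | K=∅]
→ final value 1

Answer: 1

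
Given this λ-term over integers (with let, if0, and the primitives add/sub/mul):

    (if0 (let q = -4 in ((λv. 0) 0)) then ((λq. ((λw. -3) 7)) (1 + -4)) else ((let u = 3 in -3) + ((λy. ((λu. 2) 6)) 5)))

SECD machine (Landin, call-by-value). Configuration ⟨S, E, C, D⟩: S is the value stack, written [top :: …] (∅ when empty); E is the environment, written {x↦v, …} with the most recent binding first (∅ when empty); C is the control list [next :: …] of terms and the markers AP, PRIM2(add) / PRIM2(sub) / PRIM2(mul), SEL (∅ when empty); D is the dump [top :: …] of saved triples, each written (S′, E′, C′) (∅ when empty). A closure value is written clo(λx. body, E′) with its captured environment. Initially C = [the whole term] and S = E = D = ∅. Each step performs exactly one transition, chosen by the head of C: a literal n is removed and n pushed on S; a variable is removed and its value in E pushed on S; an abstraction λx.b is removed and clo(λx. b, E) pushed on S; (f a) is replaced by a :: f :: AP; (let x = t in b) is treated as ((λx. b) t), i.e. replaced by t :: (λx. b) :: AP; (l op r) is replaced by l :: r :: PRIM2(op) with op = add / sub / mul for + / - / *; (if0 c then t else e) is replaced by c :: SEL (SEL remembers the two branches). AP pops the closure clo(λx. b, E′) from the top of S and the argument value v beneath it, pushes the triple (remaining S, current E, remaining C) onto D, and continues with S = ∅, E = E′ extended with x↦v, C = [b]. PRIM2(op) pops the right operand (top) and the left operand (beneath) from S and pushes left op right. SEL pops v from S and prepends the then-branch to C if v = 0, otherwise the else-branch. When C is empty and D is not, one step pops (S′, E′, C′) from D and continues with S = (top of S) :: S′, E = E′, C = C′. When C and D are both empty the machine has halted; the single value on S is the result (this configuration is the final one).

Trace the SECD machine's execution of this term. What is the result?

t=0: ⟨S=∅; E=∅; C=[(if0 (let q = -4 in ((λv. 0) 0)) then ((λq. ((λw. -3) 7)) (1 + -4)) else ((let u = 3 in -3) + ((λy. ((λu. 2) 6)) 5)))]; D=∅⟩
t=1: ⟨S=∅; E=∅; C=[(let q = -4 in ((λv. 0) 0)) :: SEL]; D=∅⟩
t=2: ⟨S=∅; E=∅; C=[-4 :: (λq. ((λv. 0) 0)) :: AP :: SEL]; D=∅⟩
t=3: ⟨S=[-4]; E=∅; C=[(λq. ((λv. 0) 0)) :: AP :: SEL]; D=∅⟩
t=4: ⟨S=[clo(λq. ((λv. 0) 0), ∅) :: -4]; E=∅; C=[AP :: SEL]; D=∅⟩
t=5: ⟨S=∅; E={q↦-4}; C=[((λv. 0) 0)]; D=[(∅, ∅, [SEL])]⟩
t=6: ⟨S=∅; E={q↦-4}; C=[0 :: (λv. 0) :: AP]; D=[(∅, ∅, [SEL])]⟩
t=7: ⟨S=[0]; E={q↦-4}; C=[(λv. 0) :: AP]; D=[(∅, ∅, [SEL])]⟩
t=8: ⟨S=[clo(λv. 0, {q↦-4}) :: 0]; E={q↦-4}; C=[AP]; D=[(∅, ∅, [SEL])]⟩
t=9: ⟨S=∅; E={v↦0, q↦-4}; C=[0]; D=[(∅, {q↦-4}, ∅) :: (∅, ∅, [SEL])]⟩
t=10: ⟨S=[0]; E={v↦0, q↦-4}; C=∅; D=[(∅, {q↦-4}, ∅) :: (∅, ∅, [SEL])]⟩
t=11: ⟨S=[0]; E={q↦-4}; C=∅; D=[(∅, ∅, [SEL])]⟩
t=12: ⟨S=[0]; E=∅; C=[SEL]; D=∅⟩
t=13: ⟨S=∅; E=∅; C=[((λq. ((λw. -3) 7)) (1 + -4))]; D=∅⟩
t=14: ⟨S=∅; E=∅; C=[(1 + -4) :: (λq. ((λw. -3) 7)) :: AP]; D=∅⟩
t=15: ⟨S=∅; E=∅; C=[1 :: -4 :: PRIM2(add) :: (λq. ((λw. -3) 7)) :: AP]; D=∅⟩
t=16: ⟨S=[1]; E=∅; C=[-4 :: PRIM2(add) :: (λq. ((λw. -3) 7)) :: AP]; D=∅⟩
t=17: ⟨S=[-4 :: 1]; E=∅; C=[PRIM2(add) :: (λq. ((λw. -3) 7)) :: AP]; D=∅⟩
t=18: ⟨S=[-3]; E=∅; C=[(λq. ((λw. -3) 7)) :: AP]; D=∅⟩
t=19: ⟨S=[clo(λq. ((λw. -3) 7), ∅) :: -3]; E=∅; C=[AP]; D=∅⟩
t=20: ⟨S=∅; E={q↦-3}; C=[((λw. -3) 7)]; D=[(∅, ∅, ∅)]⟩
t=21: ⟨S=∅; E={q↦-3}; C=[7 :: (λw. -3) :: AP]; D=[(∅, ∅, ∅)]⟩
t=22: ⟨S=[7]; E={q↦-3}; C=[(λw. -3) :: AP]; D=[(∅, ∅, ∅)]⟩
t=23: ⟨S=[clo(λw. -3, {q↦-3}) :: 7]; E={q↦-3}; C=[AP]; D=[(∅, ∅, ∅)]⟩
t=24: ⟨S=∅; E={w↦7, q↦-3}; C=[-3]; D=[(∅, {q↦-3}, ∅) :: (∅, ∅, ∅)]⟩
t=25: ⟨S=[-3]; E={w↦7, q↦-3}; C=∅; D=[(∅, {q↦-3}, ∅) :: (∅, ∅, ∅)]⟩
t=26: ⟨S=[-3]; E={q↦-3}; C=∅; D=[(∅, ∅, ∅)]⟩
t=27: ⟨S=[-3]; E=∅; C=∅; D=∅⟩
→ final value -3

Answer: -3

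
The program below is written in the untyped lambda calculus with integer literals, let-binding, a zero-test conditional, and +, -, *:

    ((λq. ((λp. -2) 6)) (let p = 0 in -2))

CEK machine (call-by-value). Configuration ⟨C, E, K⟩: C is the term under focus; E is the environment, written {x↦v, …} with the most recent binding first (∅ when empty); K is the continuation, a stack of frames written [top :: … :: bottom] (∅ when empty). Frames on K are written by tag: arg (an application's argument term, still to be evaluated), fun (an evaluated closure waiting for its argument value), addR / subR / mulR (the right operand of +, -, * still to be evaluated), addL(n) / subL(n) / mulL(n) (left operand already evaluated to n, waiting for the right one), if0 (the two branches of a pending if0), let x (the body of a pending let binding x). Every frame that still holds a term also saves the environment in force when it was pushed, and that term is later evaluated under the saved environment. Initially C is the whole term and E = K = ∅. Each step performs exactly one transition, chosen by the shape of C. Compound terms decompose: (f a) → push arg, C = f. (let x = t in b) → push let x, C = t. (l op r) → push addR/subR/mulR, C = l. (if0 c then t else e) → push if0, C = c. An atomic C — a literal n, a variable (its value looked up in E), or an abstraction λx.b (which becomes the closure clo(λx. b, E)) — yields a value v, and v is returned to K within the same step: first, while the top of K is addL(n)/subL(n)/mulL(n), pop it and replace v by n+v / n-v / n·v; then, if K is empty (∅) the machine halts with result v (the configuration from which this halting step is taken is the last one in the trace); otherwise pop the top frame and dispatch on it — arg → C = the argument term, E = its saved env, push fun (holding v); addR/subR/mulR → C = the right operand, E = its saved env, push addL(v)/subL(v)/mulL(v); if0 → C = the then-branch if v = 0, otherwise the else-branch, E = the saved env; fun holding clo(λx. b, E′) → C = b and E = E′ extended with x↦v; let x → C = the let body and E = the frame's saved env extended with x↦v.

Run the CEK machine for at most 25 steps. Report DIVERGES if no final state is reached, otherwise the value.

0. [C=((λq. ((λp. -2) 6)) (let p = 0 in -2)) | E=∅ | K=∅]
1. [C=(λq. ((λp. -2) 6)) | E=∅ | K=[arg]]
2. [C=(let p = 0 in -2) | E=∅ | K=[fun]]
3. [C=0 | E=∅ | K=[let p :: fun]]
4. [C=-2 | E={p↦0} | K=[fun]]
5. [C=((λp. -2) 6) | E={q↦-2} | K=∅]
6. [C=(λp. -2) | E={q↦-2} | K=[arg]]
7. [C=6 | E={q↦-2} | K=[fun]]
8. [C=-2 | E={p↦6, q↦-2} | K=∅]
→ final value -2

Answer: -2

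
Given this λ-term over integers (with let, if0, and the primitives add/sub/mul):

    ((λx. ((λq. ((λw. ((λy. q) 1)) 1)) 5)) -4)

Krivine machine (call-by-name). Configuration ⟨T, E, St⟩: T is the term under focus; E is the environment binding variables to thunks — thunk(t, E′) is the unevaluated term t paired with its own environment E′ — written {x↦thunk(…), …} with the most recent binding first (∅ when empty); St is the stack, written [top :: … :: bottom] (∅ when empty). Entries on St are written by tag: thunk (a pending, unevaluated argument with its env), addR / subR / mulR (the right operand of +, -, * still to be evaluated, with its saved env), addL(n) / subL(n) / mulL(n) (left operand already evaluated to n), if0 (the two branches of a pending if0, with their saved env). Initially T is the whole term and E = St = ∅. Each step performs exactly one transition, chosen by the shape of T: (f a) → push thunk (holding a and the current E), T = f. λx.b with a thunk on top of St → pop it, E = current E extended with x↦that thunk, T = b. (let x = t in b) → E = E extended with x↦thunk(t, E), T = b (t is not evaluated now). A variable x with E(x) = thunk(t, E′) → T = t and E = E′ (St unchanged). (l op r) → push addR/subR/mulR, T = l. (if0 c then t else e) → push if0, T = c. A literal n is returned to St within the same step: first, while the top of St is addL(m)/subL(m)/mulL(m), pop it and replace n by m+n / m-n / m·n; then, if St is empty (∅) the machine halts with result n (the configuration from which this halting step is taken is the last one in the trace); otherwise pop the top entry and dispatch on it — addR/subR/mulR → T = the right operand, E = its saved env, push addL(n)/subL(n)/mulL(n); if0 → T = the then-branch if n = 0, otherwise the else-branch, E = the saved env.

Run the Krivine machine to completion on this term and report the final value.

Answer: 5

Derivation:
[0] ⟨T=((λx. ((λq. ((λw. ((λy. q) 1)) 1)) 5)) -4); E=∅; St=∅⟩
[1] ⟨T=(λx. ((λq. ((λw. ((λy. q) 1)) 1)) 5)); E=∅; St=[thunk]⟩
[2] ⟨T=((λq. ((λw. ((λy. q) 1)) 1)) 5); E={x↦thunk(-4, ∅)}; St=∅⟩
[3] ⟨T=(λq. ((λw. ((λy. q) 1)) 1)); E={x↦thunk(-4, ∅)}; St=[thunk]⟩
[4] ⟨T=((λw. ((λy. q) 1)) 1); E={q↦thunk(5, {x↦thunk(-4, ∅)}), x↦thunk(-4, ∅)}; St=∅⟩
[5] ⟨T=(λw. ((λy. q) 1)); E={q↦thunk(5, {x↦thunk(-4, ∅)}), x↦thunk(-4, ∅)}; St=[thunk]⟩
[6] ⟨T=((λy. q) 1); E={w↦thunk(1, {q↦thunk(5, {x↦thunk(-4, ∅)}), x↦thunk(-4, ∅)}), q↦thunk(5, {x↦thunk(-4, ∅)}), x↦thunk(-4, ∅)}; St=∅⟩
[7] ⟨T=(λy. q); E={w↦thunk(1, {q↦thunk(5, {x↦thunk(-4, ∅)}), x↦thunk(-4, ∅)}), q↦thunk(5, {x↦thunk(-4, ∅)}), x↦thunk(-4, ∅)}; St=[thunk]⟩
[8] ⟨T=q; E={y↦thunk(1, {w↦thunk(1, {q↦thunk(5, {x↦thunk(-4, ∅)}), x↦thunk(-4, ∅)}), q↦thunk(5, {x↦thunk(-4, ∅)}), x↦thunk(-4, ∅)}), w↦thunk(1, {q↦thunk(5, {x↦thunk(-4, ∅)}), x↦thunk(-4, ∅)}), q↦thunk(5, {x↦thunk(-4, ∅)}), x↦thunk(-4, ∅)}; St=∅⟩
[9] ⟨T=5; E={x↦thunk(-4, ∅)}; St=∅⟩
→ final value 5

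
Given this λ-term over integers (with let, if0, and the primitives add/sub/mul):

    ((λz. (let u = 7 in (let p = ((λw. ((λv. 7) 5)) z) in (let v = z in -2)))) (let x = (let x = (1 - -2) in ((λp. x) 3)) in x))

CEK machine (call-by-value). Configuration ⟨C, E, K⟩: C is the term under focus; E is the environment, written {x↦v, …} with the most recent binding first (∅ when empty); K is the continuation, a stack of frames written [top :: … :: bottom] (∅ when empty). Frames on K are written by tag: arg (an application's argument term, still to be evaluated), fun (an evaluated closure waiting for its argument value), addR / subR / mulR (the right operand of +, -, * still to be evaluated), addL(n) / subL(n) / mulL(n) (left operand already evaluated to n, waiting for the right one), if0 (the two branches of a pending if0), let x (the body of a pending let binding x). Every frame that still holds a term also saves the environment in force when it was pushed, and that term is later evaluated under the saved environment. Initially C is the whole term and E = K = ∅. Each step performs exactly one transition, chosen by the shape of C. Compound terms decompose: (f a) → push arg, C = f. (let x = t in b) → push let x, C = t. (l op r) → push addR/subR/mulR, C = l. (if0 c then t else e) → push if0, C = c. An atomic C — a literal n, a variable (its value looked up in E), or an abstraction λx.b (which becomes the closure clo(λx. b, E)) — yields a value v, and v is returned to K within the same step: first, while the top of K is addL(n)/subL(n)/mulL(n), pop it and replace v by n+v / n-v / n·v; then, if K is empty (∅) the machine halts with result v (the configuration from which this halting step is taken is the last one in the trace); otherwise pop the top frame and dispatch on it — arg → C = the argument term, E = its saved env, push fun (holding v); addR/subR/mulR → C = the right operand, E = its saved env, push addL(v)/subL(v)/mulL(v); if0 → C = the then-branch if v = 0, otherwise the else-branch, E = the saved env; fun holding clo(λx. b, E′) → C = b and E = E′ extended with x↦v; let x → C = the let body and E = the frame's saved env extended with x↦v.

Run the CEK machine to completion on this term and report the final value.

Answer: -2

Derivation:
0. ⟨C=((λz. (let u = 7 in (let p = ((λw. ((λv. 7) 5)) z) in (let v = z in -2)))) (let x = (let x = (1 - -2) in ((λp. x) 3)) in x)); E=∅; K=∅⟩
1. ⟨C=(λz. (let u = 7 in (let p = ((λw. ((λv. 7) 5)) z) in (let v = z in -2)))); E=∅; K=[arg]⟩
2. ⟨C=(let x = (let x = (1 - -2) in ((λp. x) 3)) in x); E=∅; K=[fun]⟩
3. ⟨C=(let x = (1 - -2) in ((λp. x) 3)); E=∅; K=[let x :: fun]⟩
4. ⟨C=(1 - -2); E=∅; K=[let x :: let x :: fun]⟩
5. ⟨C=1; E=∅; K=[subR :: let x :: let x :: fun]⟩
6. ⟨C=-2; E=∅; K=[subL(1) :: let x :: let x :: fun]⟩
7. ⟨C=((λp. x) 3); E={x↦3}; K=[let x :: fun]⟩
8. ⟨C=(λp. x); E={x↦3}; K=[arg :: let x :: fun]⟩
9. ⟨C=3; E={x↦3}; K=[fun :: let x :: fun]⟩
10. ⟨C=x; E={p↦3, x↦3}; K=[let x :: fun]⟩
11. ⟨C=x; E={x↦3}; K=[fun]⟩
12. ⟨C=(let u = 7 in (let p = ((λw. ((λv. 7) 5)) z) in (let v = z in -2))); E={z↦3}; K=∅⟩
13. ⟨C=7; E={z↦3}; K=[let u]⟩
14. ⟨C=(let p = ((λw. ((λv. 7) 5)) z) in (let v = z in -2)); E={u↦7, z↦3}; K=∅⟩
15. ⟨C=((λw. ((λv. 7) 5)) z); E={u↦7, z↦3}; K=[let p]⟩
16. ⟨C=(λw. ((λv. 7) 5)); E={u↦7, z↦3}; K=[arg :: let p]⟩
17. ⟨C=z; E={u↦7, z↦3}; K=[fun :: let p]⟩
18. ⟨C=((λv. 7) 5); E={w↦3, u↦7, z↦3}; K=[let p]⟩
19. ⟨C=(λv. 7); E={w↦3, u↦7, z↦3}; K=[arg :: let p]⟩
20. ⟨C=5; E={w↦3, u↦7, z↦3}; K=[fun :: let p]⟩
21. ⟨C=7; E={v↦5, w↦3, u↦7, z↦3}; K=[let p]⟩
22. ⟨C=(let v = z in -2); E={p↦7, u↦7, z↦3}; K=∅⟩
23. ⟨C=z; E={p↦7, u↦7, z↦3}; K=[let v]⟩
24. ⟨C=-2; E={v↦3, p↦7, u↦7, z↦3}; K=∅⟩
→ final value -2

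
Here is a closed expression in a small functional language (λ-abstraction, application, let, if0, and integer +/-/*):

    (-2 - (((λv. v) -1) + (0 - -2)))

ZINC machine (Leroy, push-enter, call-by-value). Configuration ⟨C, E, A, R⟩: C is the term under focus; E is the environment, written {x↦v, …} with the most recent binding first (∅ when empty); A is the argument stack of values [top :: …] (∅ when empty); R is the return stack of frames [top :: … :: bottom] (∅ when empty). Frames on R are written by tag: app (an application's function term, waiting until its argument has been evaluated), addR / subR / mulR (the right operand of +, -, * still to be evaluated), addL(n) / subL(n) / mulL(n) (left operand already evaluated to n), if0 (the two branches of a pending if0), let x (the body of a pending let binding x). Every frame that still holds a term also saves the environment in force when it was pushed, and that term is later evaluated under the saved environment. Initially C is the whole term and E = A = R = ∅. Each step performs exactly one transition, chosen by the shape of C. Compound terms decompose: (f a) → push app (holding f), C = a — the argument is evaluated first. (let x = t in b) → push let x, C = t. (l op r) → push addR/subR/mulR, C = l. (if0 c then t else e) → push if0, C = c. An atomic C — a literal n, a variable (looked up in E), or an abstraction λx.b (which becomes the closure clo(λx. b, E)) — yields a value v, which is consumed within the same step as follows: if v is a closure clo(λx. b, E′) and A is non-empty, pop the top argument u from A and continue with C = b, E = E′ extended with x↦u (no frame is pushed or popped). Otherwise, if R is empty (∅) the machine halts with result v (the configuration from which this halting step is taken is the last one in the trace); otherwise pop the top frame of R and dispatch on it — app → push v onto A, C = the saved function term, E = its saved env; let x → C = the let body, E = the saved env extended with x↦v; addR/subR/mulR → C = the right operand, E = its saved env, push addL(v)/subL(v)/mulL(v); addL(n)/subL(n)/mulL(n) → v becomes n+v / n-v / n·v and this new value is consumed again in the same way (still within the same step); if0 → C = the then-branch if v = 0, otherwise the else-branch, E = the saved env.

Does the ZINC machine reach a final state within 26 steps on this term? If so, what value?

Answer: -3

Machine steps:
[0] [C=(-2 - (((λv. v) -1) + (0 - -2))) | E=∅ | A=∅ | R=∅]
[1] [C=-2 | E=∅ | A=∅ | R=[subR]]
[2] [C=(((λv. v) -1) + (0 - -2)) | E=∅ | A=∅ | R=[subL(-2)]]
[3] [C=((λv. v) -1) | E=∅ | A=∅ | R=[addR :: subL(-2)]]
[4] [C=-1 | E=∅ | A=∅ | R=[app :: addR :: subL(-2)]]
[5] [C=(λv. v) | E=∅ | A=[-1] | R=[addR :: subL(-2)]]
[6] [C=v | E={v↦-1} | A=∅ | R=[addR :: subL(-2)]]
[7] [C=(0 - -2) | E=∅ | A=∅ | R=[addL(-1) :: subL(-2)]]
[8] [C=0 | E=∅ | A=∅ | R=[subR :: addL(-1) :: subL(-2)]]
[9] [C=-2 | E=∅ | A=∅ | R=[subL(0) :: addL(-1) :: subL(-2)]]
→ final value -3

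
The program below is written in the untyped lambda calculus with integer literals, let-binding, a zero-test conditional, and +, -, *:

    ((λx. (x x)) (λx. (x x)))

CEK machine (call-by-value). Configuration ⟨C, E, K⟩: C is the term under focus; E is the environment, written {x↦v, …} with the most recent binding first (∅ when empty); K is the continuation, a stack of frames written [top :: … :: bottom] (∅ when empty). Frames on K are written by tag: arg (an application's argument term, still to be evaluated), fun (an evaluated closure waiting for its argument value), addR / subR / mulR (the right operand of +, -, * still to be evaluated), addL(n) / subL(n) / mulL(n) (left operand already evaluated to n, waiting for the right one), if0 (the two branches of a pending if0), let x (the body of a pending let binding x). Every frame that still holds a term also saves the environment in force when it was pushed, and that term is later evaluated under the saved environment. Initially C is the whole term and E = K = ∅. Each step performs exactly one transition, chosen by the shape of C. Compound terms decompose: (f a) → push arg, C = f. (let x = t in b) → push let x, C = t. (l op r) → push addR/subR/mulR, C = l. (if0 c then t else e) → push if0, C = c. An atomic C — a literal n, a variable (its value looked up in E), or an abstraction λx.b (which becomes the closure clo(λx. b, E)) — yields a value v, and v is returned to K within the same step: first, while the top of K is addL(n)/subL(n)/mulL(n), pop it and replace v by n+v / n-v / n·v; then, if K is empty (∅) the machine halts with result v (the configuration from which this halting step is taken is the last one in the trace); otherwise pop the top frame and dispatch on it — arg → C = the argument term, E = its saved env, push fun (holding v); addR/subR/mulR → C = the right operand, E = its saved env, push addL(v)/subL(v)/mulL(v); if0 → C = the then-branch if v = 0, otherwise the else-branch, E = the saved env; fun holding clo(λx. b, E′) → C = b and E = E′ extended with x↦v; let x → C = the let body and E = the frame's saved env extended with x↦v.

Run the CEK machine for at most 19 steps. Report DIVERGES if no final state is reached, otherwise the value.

step 0: [C=((λx. (x x)) (λx. (x x))) | E=∅ | K=∅]
step 1: [C=(λx. (x x)) | E=∅ | K=[arg]]
step 2: [C=(λx. (x x)) | E=∅ | K=[fun]]
step 3: [C=(x x) | E={x↦clo(λx. (x x), ∅)} | K=∅]
step 4: [C=x | E={x↦clo(λx. (x x), ∅)} | K=[arg]]
step 5: [C=x | E={x↦clo(λx. (x x), ∅)} | K=[fun]]
… configuration repeats with period 3 (steps 3–5 recur indefinitely) …

Answer: DIVERGES (no final state within 19 steps)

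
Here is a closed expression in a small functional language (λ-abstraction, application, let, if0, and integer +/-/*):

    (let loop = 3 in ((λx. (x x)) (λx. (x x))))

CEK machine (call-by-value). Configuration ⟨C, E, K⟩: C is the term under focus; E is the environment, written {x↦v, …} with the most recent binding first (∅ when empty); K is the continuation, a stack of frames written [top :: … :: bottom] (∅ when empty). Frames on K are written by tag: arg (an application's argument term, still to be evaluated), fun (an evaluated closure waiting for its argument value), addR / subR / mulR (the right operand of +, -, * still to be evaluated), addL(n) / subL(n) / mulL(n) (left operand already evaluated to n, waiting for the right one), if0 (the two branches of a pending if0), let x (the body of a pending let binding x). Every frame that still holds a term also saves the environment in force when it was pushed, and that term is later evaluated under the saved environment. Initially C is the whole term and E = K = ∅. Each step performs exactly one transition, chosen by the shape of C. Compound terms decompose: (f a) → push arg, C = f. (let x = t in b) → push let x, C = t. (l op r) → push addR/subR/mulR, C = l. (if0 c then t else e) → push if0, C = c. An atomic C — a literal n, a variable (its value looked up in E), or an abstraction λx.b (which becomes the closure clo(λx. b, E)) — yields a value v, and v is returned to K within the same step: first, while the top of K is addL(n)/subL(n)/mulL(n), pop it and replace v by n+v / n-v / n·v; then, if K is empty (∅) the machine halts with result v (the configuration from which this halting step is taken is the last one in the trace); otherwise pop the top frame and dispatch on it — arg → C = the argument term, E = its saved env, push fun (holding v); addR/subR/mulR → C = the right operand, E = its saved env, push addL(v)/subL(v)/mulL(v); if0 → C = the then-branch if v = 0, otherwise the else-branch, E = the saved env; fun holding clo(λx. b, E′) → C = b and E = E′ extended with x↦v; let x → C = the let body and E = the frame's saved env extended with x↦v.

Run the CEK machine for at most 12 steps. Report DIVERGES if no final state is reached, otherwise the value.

t=0: [C=(let loop = 3 in ((λx. (x x)) (λx. (x x)))) | E=∅ | K=∅]
t=1: [C=3 | E=∅ | K=[let loop]]
t=2: [C=((λx. (x x)) (λx. (x x))) | E={loop↦3} | K=∅]
t=3: [C=(λx. (x x)) | E={loop↦3} | K=[arg]]
t=4: [C=(λx. (x x)) | E={loop↦3} | K=[fun]]
t=5: [C=(x x) | E={x↦clo(λx. (x x), {loop↦3}), loop↦3} | K=∅]
t=6: [C=x | E={x↦clo(λx. (x x), {loop↦3}), loop↦3} | K=[arg]]
t=7: [C=x | E={x↦clo(λx. (x x), {loop↦3}), loop↦3} | K=[fun]]
… configuration repeats with period 3 (steps 5–7 recur indefinitely) …

Answer: DIVERGES (no final state within 12 steps)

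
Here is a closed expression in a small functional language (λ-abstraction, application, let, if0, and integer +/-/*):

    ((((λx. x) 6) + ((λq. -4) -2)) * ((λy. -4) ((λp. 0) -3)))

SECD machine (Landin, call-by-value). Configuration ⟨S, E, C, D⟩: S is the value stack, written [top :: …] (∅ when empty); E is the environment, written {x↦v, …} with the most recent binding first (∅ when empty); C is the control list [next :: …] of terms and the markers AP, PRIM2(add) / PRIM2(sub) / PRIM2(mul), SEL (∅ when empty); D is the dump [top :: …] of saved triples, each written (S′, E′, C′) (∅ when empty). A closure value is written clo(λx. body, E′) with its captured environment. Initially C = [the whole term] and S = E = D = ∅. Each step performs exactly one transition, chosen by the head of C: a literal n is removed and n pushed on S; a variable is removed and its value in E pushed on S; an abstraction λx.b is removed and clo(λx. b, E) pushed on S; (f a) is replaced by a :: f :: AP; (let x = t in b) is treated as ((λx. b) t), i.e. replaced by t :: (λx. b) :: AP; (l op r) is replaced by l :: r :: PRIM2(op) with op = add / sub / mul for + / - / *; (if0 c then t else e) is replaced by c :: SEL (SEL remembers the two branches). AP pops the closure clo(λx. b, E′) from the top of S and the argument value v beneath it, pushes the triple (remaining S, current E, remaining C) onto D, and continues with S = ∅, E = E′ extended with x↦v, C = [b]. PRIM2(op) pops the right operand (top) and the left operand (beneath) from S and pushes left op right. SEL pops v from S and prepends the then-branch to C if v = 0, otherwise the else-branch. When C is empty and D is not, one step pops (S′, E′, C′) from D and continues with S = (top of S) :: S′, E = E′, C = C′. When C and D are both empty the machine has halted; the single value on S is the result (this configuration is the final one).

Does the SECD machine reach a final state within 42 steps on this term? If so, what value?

Answer: -8

Machine steps:
t=0: ⟨S=∅; E=∅; C=[((((λx. x) 6) + ((λq. -4) -2)) * ((λy. -4) ((λp. 0) -3)))]; D=∅⟩
t=1: ⟨S=∅; E=∅; C=[(((λx. x) 6) + ((λq. -4) -2)) :: ((λy. -4) ((λp. 0) -3)) :: PRIM2(mul)]; D=∅⟩
t=2: ⟨S=∅; E=∅; C=[((λx. x) 6) :: ((λq. -4) -2) :: PRIM2(add) :: ((λy. -4) ((λp. 0) -3)) :: PRIM2(mul)]; D=∅⟩
t=3: ⟨S=∅; E=∅; C=[6 :: (λx. x) :: AP :: ((λq. -4) -2) :: PRIM2(add) :: ((λy. -4) ((λp. 0) -3)) :: PRIM2(mul)]; D=∅⟩
t=4: ⟨S=[6]; E=∅; C=[(λx. x) :: AP :: ((λq. -4) -2) :: PRIM2(add) :: ((λy. -4) ((λp. 0) -3)) :: PRIM2(mul)]; D=∅⟩
t=5: ⟨S=[clo(λx. x, ∅) :: 6]; E=∅; C=[AP :: ((λq. -4) -2) :: PRIM2(add) :: ((λy. -4) ((λp. 0) -3)) :: PRIM2(mul)]; D=∅⟩
t=6: ⟨S=∅; E={x↦6}; C=[x]; D=[(∅, ∅, [((λq. -4) -2) :: PRIM2(add) :: ((λy. -4) ((λp. 0) -3)) :: PRIM2(mul)])]⟩
t=7: ⟨S=[6]; E={x↦6}; C=∅; D=[(∅, ∅, [((λq. -4) -2) :: PRIM2(add) :: ((λy. -4) ((λp. 0) -3)) :: PRIM2(mul)])]⟩
t=8: ⟨S=[6]; E=∅; C=[((λq. -4) -2) :: PRIM2(add) :: ((λy. -4) ((λp. 0) -3)) :: PRIM2(mul)]; D=∅⟩
t=9: ⟨S=[6]; E=∅; C=[-2 :: (λq. -4) :: AP :: PRIM2(add) :: ((λy. -4) ((λp. 0) -3)) :: PRIM2(mul)]; D=∅⟩
t=10: ⟨S=[-2 :: 6]; E=∅; C=[(λq. -4) :: AP :: PRIM2(add) :: ((λy. -4) ((λp. 0) -3)) :: PRIM2(mul)]; D=∅⟩
t=11: ⟨S=[clo(λq. -4, ∅) :: -2 :: 6]; E=∅; C=[AP :: PRIM2(add) :: ((λy. -4) ((λp. 0) -3)) :: PRIM2(mul)]; D=∅⟩
t=12: ⟨S=∅; E={q↦-2}; C=[-4]; D=[([6], ∅, [PRIM2(add) :: ((λy. -4) ((λp. 0) -3)) :: PRIM2(mul)])]⟩
t=13: ⟨S=[-4]; E={q↦-2}; C=∅; D=[([6], ∅, [PRIM2(add) :: ((λy. -4) ((λp. 0) -3)) :: PRIM2(mul)])]⟩
t=14: ⟨S=[-4 :: 6]; E=∅; C=[PRIM2(add) :: ((λy. -4) ((λp. 0) -3)) :: PRIM2(mul)]; D=∅⟩
t=15: ⟨S=[2]; E=∅; C=[((λy. -4) ((λp. 0) -3)) :: PRIM2(mul)]; D=∅⟩
t=16: ⟨S=[2]; E=∅; C=[((λp. 0) -3) :: (λy. -4) :: AP :: PRIM2(mul)]; D=∅⟩
t=17: ⟨S=[2]; E=∅; C=[-3 :: (λp. 0) :: AP :: (λy. -4) :: AP :: PRIM2(mul)]; D=∅⟩
t=18: ⟨S=[-3 :: 2]; E=∅; C=[(λp. 0) :: AP :: (λy. -4) :: AP :: PRIM2(mul)]; D=∅⟩
t=19: ⟨S=[clo(λp. 0, ∅) :: -3 :: 2]; E=∅; C=[AP :: (λy. -4) :: AP :: PRIM2(mul)]; D=∅⟩
t=20: ⟨S=∅; E={p↦-3}; C=[0]; D=[([2], ∅, [(λy. -4) :: AP :: PRIM2(mul)])]⟩
t=21: ⟨S=[0]; E={p↦-3}; C=∅; D=[([2], ∅, [(λy. -4) :: AP :: PRIM2(mul)])]⟩
t=22: ⟨S=[0 :: 2]; E=∅; C=[(λy. -4) :: AP :: PRIM2(mul)]; D=∅⟩
t=23: ⟨S=[clo(λy. -4, ∅) :: 0 :: 2]; E=∅; C=[AP :: PRIM2(mul)]; D=∅⟩
t=24: ⟨S=∅; E={y↦0}; C=[-4]; D=[([2], ∅, [PRIM2(mul)])]⟩
t=25: ⟨S=[-4]; E={y↦0}; C=∅; D=[([2], ∅, [PRIM2(mul)])]⟩
t=26: ⟨S=[-4 :: 2]; E=∅; C=[PRIM2(mul)]; D=∅⟩
t=27: ⟨S=[-8]; E=∅; C=∅; D=∅⟩
→ final value -8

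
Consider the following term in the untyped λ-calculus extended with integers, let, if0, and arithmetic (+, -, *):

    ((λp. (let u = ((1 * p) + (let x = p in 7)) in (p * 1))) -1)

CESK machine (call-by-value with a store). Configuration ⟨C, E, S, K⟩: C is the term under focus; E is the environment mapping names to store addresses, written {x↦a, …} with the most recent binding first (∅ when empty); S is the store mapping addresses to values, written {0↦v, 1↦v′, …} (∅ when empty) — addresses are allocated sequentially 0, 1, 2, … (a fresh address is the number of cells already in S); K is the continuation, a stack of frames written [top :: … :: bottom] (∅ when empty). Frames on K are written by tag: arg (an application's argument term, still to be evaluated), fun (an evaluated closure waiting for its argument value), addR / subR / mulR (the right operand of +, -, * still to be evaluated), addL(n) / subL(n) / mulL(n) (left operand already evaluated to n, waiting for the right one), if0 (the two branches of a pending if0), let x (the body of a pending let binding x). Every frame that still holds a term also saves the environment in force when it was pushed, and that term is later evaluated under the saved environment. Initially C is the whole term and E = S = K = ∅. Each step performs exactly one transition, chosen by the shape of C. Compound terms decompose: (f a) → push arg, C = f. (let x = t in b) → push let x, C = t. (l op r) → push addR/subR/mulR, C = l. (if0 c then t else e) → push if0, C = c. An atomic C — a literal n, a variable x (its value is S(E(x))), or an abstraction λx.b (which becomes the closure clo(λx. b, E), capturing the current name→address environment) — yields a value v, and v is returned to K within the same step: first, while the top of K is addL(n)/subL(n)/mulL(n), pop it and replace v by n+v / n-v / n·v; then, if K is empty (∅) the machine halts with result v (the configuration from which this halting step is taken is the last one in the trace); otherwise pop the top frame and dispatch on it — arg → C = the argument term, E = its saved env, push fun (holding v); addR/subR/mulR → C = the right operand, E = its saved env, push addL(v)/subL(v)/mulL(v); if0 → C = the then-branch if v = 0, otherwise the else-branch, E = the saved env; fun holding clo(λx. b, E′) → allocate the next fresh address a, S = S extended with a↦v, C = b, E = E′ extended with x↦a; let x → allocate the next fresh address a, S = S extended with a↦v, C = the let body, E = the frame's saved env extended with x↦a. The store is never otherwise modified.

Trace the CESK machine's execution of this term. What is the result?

0. ⟨C=((λp. (let u = ((1 * p) + (let x = p in 7)) in (p * 1))) -1); E=∅; S=∅; K=∅⟩
1. ⟨C=(λp. (let u = ((1 * p) + (let x = p in 7)) in (p * 1))); E=∅; S=∅; K=[arg]⟩
2. ⟨C=-1; E=∅; S=∅; K=[fun]⟩
3. ⟨C=(let u = ((1 * p) + (let x = p in 7)) in (p * 1)); E={p↦0}; S={0↦-1}; K=∅⟩
4. ⟨C=((1 * p) + (let x = p in 7)); E={p↦0}; S={0↦-1}; K=[let u]⟩
5. ⟨C=(1 * p); E={p↦0}; S={0↦-1}; K=[addR :: let u]⟩
6. ⟨C=1; E={p↦0}; S={0↦-1}; K=[mulR :: addR :: let u]⟩
7. ⟨C=p; E={p↦0}; S={0↦-1}; K=[mulL(1) :: addR :: let u]⟩
8. ⟨C=(let x = p in 7); E={p↦0}; S={0↦-1}; K=[addL(-1) :: let u]⟩
9. ⟨C=p; E={p↦0}; S={0↦-1}; K=[let x :: addL(-1) :: let u]⟩
10. ⟨C=7; E={x↦1, p↦0}; S={0↦-1, 1↦-1}; K=[addL(-1) :: let u]⟩
11. ⟨C=(p * 1); E={u↦2, p↦0}; S={0↦-1, 1↦-1, 2↦6}; K=∅⟩
12. ⟨C=p; E={u↦2, p↦0}; S={0↦-1, 1↦-1, 2↦6}; K=[mulR]⟩
13. ⟨C=1; E={u↦2, p↦0}; S={0↦-1, 1↦-1, 2↦6}; K=[mulL(-1)]⟩
→ final value -1

Answer: -1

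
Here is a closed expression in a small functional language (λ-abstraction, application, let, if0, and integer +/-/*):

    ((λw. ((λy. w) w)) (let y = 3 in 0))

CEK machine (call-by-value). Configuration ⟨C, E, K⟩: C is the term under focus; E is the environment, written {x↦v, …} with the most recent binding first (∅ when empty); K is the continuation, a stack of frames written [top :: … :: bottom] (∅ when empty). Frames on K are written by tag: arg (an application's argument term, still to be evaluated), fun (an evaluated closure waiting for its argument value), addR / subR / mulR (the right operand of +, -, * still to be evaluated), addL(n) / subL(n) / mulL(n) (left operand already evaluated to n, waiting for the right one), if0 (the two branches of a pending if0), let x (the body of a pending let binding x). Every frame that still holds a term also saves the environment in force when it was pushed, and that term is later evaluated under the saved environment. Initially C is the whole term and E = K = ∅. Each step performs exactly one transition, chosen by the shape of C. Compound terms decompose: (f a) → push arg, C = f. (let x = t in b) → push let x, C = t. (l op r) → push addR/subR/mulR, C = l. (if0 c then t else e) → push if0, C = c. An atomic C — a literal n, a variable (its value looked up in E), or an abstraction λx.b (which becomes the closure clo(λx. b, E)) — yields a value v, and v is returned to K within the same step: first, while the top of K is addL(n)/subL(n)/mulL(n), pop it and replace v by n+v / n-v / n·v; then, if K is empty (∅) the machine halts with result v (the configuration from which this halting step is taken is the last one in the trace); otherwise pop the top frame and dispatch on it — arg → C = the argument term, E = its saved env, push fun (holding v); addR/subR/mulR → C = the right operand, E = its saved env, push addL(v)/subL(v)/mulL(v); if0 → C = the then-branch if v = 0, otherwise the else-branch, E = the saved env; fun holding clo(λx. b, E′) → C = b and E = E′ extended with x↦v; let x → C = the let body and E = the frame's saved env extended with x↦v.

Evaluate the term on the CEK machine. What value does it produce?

step 0: ⟨C=((λw. ((λy. w) w)) (let y = 3 in 0)); E=∅; K=∅⟩
step 1: ⟨C=(λw. ((λy. w) w)); E=∅; K=[arg]⟩
step 2: ⟨C=(let y = 3 in 0); E=∅; K=[fun]⟩
step 3: ⟨C=3; E=∅; K=[let y :: fun]⟩
step 4: ⟨C=0; E={y↦3}; K=[fun]⟩
step 5: ⟨C=((λy. w) w); E={w↦0}; K=∅⟩
step 6: ⟨C=(λy. w); E={w↦0}; K=[arg]⟩
step 7: ⟨C=w; E={w↦0}; K=[fun]⟩
step 8: ⟨C=w; E={y↦0, w↦0}; K=∅⟩
→ final value 0

Answer: 0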